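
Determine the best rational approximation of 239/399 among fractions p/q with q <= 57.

Expand x = 239/399 as a continued fraction with the Euclidean algorithm:
  239 = 0*399 + 239, so a_0 = 0.
  399 = 1*239 + 160, so a_1 = 1.
  239 = 1*160 + 79, so a_2 = 1.
  160 = 2*79 + 2, so a_3 = 2.
  79 = 39*2 + 1, so a_4 = 39.
  2 = 2*1 + 0, so a_5 = 2.
so x = [0; 1, 1, 2, 39, 2].
Convergents (p_i = a_i*p_{i-1} + p_{i-2}, q_i = a_i*q_{i-1} + q_{i-2} with p_{-2}=0, p_{-1}=1, q_{-2}=1, q_{-1}=0), until the denominator exceeds 57:
  i=0: a_0=0, p_0 = 0*1 + 0 = 0, q_0 = 0*0 + 1 = 1.
  i=1: a_1=1, p_1 = 1*0 + 1 = 1, q_1 = 1*1 + 0 = 1.
  i=2: a_2=1, p_2 = 1*1 + 0 = 1, q_2 = 1*1 + 1 = 2.
  i=3: a_3=2, p_3 = 2*1 + 1 = 3, q_3 = 2*2 + 1 = 5.
  i=4: a_4=39, p_4 = 39*3 + 1 = 118, q_4 = 39*5 + 2 = 197.
q_4 = 197 > 57, so the last convergent with denominator <= 57 is p_3/q_3 = 3/5.
The closest fraction with denominator <= 57 is either p_3/q_3 or the intermediate fraction (k*p_3 + p_2)/(k*q_3 + q_2) with the largest k >= 1 whose denominator stays <= 57; these approach x as k grows, and every other convergent or intermediate fraction in range is farther away.
Largest k: floor((57 - q_2)/q_3) = floor((57 - 2)/5) = 11.
That gives (11*3 + 1)/(11*5 + 2) = 34/57.
Compare the errors: |x - 3/5| = |239*5 - 3*399|/(399*5) = 2/1995, and |x - 34/57| = |239*57 - 34*399|/(399*57) = 57/22743.
Cross-multiplying, 2*22743 = 45486 < 113715 = 57*1995, so 2/1995 is smaller: the convergent 3/5 is closer to x than 34/57.

3/5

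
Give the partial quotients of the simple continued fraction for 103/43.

Run the Euclidean algorithm on 103 and 43; the successive quotients are the partial quotients a_0, a_1, ... (each step inverts the fractional part left over by the previous one):
  103 = 2*43 + 17, so a_0 = 2.
  43 = 2*17 + 9, so a_1 = 2.
  17 = 1*9 + 8, so a_2 = 1.
  9 = 1*8 + 1, so a_3 = 1.
  8 = 8*1 + 0, so a_4 = 8.
The remainder reaches 0 after 5 divisions, so the expansion has 5 partial quotients, read off in order.

[2; 2, 1, 1, 8]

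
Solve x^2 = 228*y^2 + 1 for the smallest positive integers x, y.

(x, y) = (151, 10)

First expand sqrt(228) as a continued fraction. With x_i = (sqrt(228) + m_i)/d_i and (m_0, d_0) = (0, 1): a_0 = floor(sqrt(228)) = 15, since 15^2 = 225 <= 228 < 256 = 16^2.
Iterate m_{i+1} = d_i*a_i - m_i, d_{i+1} = (228 - m_{i+1}^2)/d_i, a_{i+1} = floor((a_0 + m_{i+1})/d_{i+1}):
  m_1 = 1*15 - 0 = 15, d_1 = (228 - 15^2)/1 = 3/1 = 3, a_1 = floor((15 + 15)/3) = 10.
  m_2 = 3*10 - 15 = 15, d_2 = (228 - 15^2)/3 = 3/3 = 1, a_2 = floor((15 + 15)/1) = 30.
  m_3 = 1*30 - 15 = 15, d_3 = (228 - 15^2)/1 = 3/1 = 3: (m_3, d_3) = (m_1, d_1) = (15, 3), so from here the quotients repeat a_1, a_2; the period length is 2.
So sqrt(228) = [15; (10, 30)] with period length k = 2.
k is even, so the fundamental solution of x^2 - 228y^2 = 1 is (p_{k-1}, q_{k-1}) = (p_1, q_1); compute convergents through index 1.
Convergents (p_i = a_i*p_{i-1} + p_{i-2}, q_i = a_i*q_{i-1} + q_{i-2} with p_{-2}=0, p_{-1}=1, q_{-2}=1, q_{-1}=0):
  i=0: a_0=15, p_0 = 15*1 + 0 = 15, q_0 = 15*0 + 1 = 1.
  i=1: a_1=10, p_1 = 10*15 + 1 = 151, q_1 = 10*1 + 0 = 10.
Check: 151^2 - 228*10^2 = 22801 - 22800 = 1, so (x, y) = (151, 10) solves the equation, and by the theorem it is the least positive solution.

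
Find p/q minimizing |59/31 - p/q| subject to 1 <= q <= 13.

Expand x = 59/31 as a continued fraction with the Euclidean algorithm:
  59 = 1*31 + 28, so a_0 = 1.
  31 = 1*28 + 3, so a_1 = 1.
  28 = 9*3 + 1, so a_2 = 9.
  3 = 3*1 + 0, so a_3 = 3.
so x = [1; 1, 9, 3].
Convergents (p_i = a_i*p_{i-1} + p_{i-2}, q_i = a_i*q_{i-1} + q_{i-2} with p_{-2}=0, p_{-1}=1, q_{-2}=1, q_{-1}=0), until the denominator exceeds 13:
  i=0: a_0=1, p_0 = 1*1 + 0 = 1, q_0 = 1*0 + 1 = 1.
  i=1: a_1=1, p_1 = 1*1 + 1 = 2, q_1 = 1*1 + 0 = 1.
  i=2: a_2=9, p_2 = 9*2 + 1 = 19, q_2 = 9*1 + 1 = 10.
  i=3: a_3=3, p_3 = 3*19 + 2 = 59, q_3 = 3*10 + 1 = 31.
q_3 = 31 > 13, so the last convergent with denominator <= 13 is p_2/q_2 = 19/10.
The closest fraction with denominator <= 13 is either p_2/q_2 or the intermediate fraction (k*p_2 + p_1)/(k*q_2 + q_1) with the largest k >= 1 whose denominator stays <= 13; these approach x as k grows, and every other convergent or intermediate fraction in range is farther away.
Largest k: floor((13 - q_1)/q_2) = floor((13 - 1)/10) = 1.
That gives (1*19 + 2)/(1*10 + 1) = 21/11.
Compare the errors: |x - 19/10| = |59*10 - 19*31|/(31*10) = 1/310, and |x - 21/11| = |59*11 - 21*31|/(31*11) = 2/341.
Cross-multiplying, 1*341 = 341 < 620 = 2*310, so 1/310 is smaller: the convergent 19/10 is closer to x than 21/11.

19/10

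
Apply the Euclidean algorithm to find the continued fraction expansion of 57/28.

Run the Euclidean algorithm on 57 and 28; the successive quotients are the partial quotients a_0, a_1, ... (each step inverts the fractional part left over by the previous one):
  57 = 2*28 + 1, so a_0 = 2.
  28 = 28*1 + 0, so a_1 = 28.
The remainder reaches 0 after 2 divisions, so the expansion has 2 partial quotients, read off in order.

[2; 28]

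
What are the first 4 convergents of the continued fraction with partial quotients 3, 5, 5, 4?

3/1, 16/5, 83/26, 348/109

Using the convergent recurrence p_i = a_i*p_{i-1} + p_{i-2}, q_i = a_i*q_{i-1} + q_{i-2} with p_{-2}=0, p_{-1}=1, q_{-2}=1, q_{-1}=0:
  i=0: a_0=3, p_0 = 3*1 + 0 = 3, q_0 = 3*0 + 1 = 1.
  i=1: a_1=5, p_1 = 5*3 + 1 = 16, q_1 = 5*1 + 0 = 5.
  i=2: a_2=5, p_2 = 5*16 + 3 = 83, q_2 = 5*5 + 1 = 26.
  i=3: a_3=4, p_3 = 4*83 + 16 = 348, q_3 = 4*26 + 5 = 109.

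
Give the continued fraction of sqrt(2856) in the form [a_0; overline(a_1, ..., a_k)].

Write x_i = (sqrt(2856) + m_i)/d_i with (m_0, d_0) = (0, 1). a_0 = floor(sqrt(2856)) = 53, since 53^2 = 2809 <= 2856 < 2916 = 54^2.
Iterate m_{i+1} = d_i*a_i - m_i, d_{i+1} = (2856 - m_{i+1}^2)/d_i, a_{i+1} = floor((a_0 + m_{i+1})/d_{i+1}):
  m_1 = 1*53 - 0 = 53, d_1 = (2856 - 53^2)/1 = 47/1 = 47, a_1 = floor((53 + 53)/47) = 2.
  m_2 = 47*2 - 53 = 41, d_2 = (2856 - 41^2)/47 = 1175/47 = 25, a_2 = floor((53 + 41)/25) = 3.
  m_3 = 25*3 - 41 = 34, d_3 = (2856 - 34^2)/25 = 1700/25 = 68, a_3 = floor((53 + 34)/68) = 1.
  m_4 = 68*1 - 34 = 34, d_4 = (2856 - 34^2)/68 = 1700/68 = 25, a_4 = floor((53 + 34)/25) = 3.
  m_5 = 25*3 - 34 = 41, d_5 = (2856 - 41^2)/25 = 1175/25 = 47, a_5 = floor((53 + 41)/47) = 2.
  m_6 = 47*2 - 41 = 53, d_6 = (2856 - 53^2)/47 = 47/47 = 1, a_6 = floor((53 + 53)/1) = 106.
  m_7 = 1*106 - 53 = 53, d_7 = (2856 - 53^2)/1 = 47/1 = 47: (m_7, d_7) = (m_1, d_1) = (53, 47), so from here the quotients repeat a_1, ..., a_6; the period length is 6.
Hence the expansion of sqrt(2856) is a_0 = 53 followed by the repeating block 2, 3, 1, 3, 2, 106 (period 6).

[53; overline(2, 3, 1, 3, 2, 106)]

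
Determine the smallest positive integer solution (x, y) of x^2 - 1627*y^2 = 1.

(x, y) = (14642, 363)

First expand sqrt(1627) as a continued fraction. With x_i = (sqrt(1627) + m_i)/d_i and (m_0, d_0) = (0, 1): a_0 = floor(sqrt(1627)) = 40, since 40^2 = 1600 <= 1627 < 1681 = 41^2.
Iterate m_{i+1} = d_i*a_i - m_i, d_{i+1} = (1627 - m_{i+1}^2)/d_i, a_{i+1} = floor((a_0 + m_{i+1})/d_{i+1}):
  m_1 = 1*40 - 0 = 40, d_1 = (1627 - 40^2)/1 = 27/1 = 27, a_1 = floor((40 + 40)/27) = 2.
  m_2 = 27*2 - 40 = 14, d_2 = (1627 - 14^2)/27 = 1431/27 = 53, a_2 = floor((40 + 14)/53) = 1.
  m_3 = 53*1 - 14 = 39, d_3 = (1627 - 39^2)/53 = 106/53 = 2, a_3 = floor((40 + 39)/2) = 39.
  m_4 = 2*39 - 39 = 39, d_4 = (1627 - 39^2)/2 = 106/2 = 53, a_4 = floor((40 + 39)/53) = 1.
  m_5 = 53*1 - 39 = 14, d_5 = (1627 - 14^2)/53 = 1431/53 = 27, a_5 = floor((40 + 14)/27) = 2.
  m_6 = 27*2 - 14 = 40, d_6 = (1627 - 40^2)/27 = 27/27 = 1, a_6 = floor((40 + 40)/1) = 80.
  m_7 = 1*80 - 40 = 40, d_7 = (1627 - 40^2)/1 = 27/1 = 27: (m_7, d_7) = (m_1, d_1) = (40, 27), so from here the quotients repeat a_1, ..., a_6; the period length is 6.
So sqrt(1627) = [40; (2, 1, 39, 1, 2, 80)] with period length k = 6.
k is even, so the fundamental solution of x^2 - 1627y^2 = 1 is (p_{k-1}, q_{k-1}) = (p_5, q_5); compute convergents through index 5.
Convergents (p_i = a_i*p_{i-1} + p_{i-2}, q_i = a_i*q_{i-1} + q_{i-2} with p_{-2}=0, p_{-1}=1, q_{-2}=1, q_{-1}=0):
  i=0: a_0=40, p_0 = 40*1 + 0 = 40, q_0 = 40*0 + 1 = 1.
  i=1: a_1=2, p_1 = 2*40 + 1 = 81, q_1 = 2*1 + 0 = 2.
  i=2: a_2=1, p_2 = 1*81 + 40 = 121, q_2 = 1*2 + 1 = 3.
  i=3: a_3=39, p_3 = 39*121 + 81 = 4800, q_3 = 39*3 + 2 = 119.
  i=4: a_4=1, p_4 = 1*4800 + 121 = 4921, q_4 = 1*119 + 3 = 122.
  i=5: a_5=2, p_5 = 2*4921 + 4800 = 14642, q_5 = 2*122 + 119 = 363.
Check: 14642^2 - 1627*363^2 = 214388164 - 214388163 = 1, so (x, y) = (14642, 363) solves the equation, and by the theorem it is the least positive solution.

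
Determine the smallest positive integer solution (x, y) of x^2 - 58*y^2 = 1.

First expand sqrt(58) as a continued fraction. With x_i = (sqrt(58) + m_i)/d_i and (m_0, d_0) = (0, 1): a_0 = floor(sqrt(58)) = 7, since 7^2 = 49 <= 58 < 64 = 8^2.
Iterate m_{i+1} = d_i*a_i - m_i, d_{i+1} = (58 - m_{i+1}^2)/d_i, a_{i+1} = floor((a_0 + m_{i+1})/d_{i+1}):
  m_1 = 1*7 - 0 = 7, d_1 = (58 - 7^2)/1 = 9/1 = 9, a_1 = floor((7 + 7)/9) = 1.
  m_2 = 9*1 - 7 = 2, d_2 = (58 - 2^2)/9 = 54/9 = 6, a_2 = floor((7 + 2)/6) = 1.
  m_3 = 6*1 - 2 = 4, d_3 = (58 - 4^2)/6 = 42/6 = 7, a_3 = floor((7 + 4)/7) = 1.
  m_4 = 7*1 - 4 = 3, d_4 = (58 - 3^2)/7 = 49/7 = 7, a_4 = floor((7 + 3)/7) = 1.
  m_5 = 7*1 - 3 = 4, d_5 = (58 - 4^2)/7 = 42/7 = 6, a_5 = floor((7 + 4)/6) = 1.
  m_6 = 6*1 - 4 = 2, d_6 = (58 - 2^2)/6 = 54/6 = 9, a_6 = floor((7 + 2)/9) = 1.
  m_7 = 9*1 - 2 = 7, d_7 = (58 - 7^2)/9 = 9/9 = 1, a_7 = floor((7 + 7)/1) = 14.
  m_8 = 1*14 - 7 = 7, d_8 = (58 - 7^2)/1 = 9/1 = 9: (m_8, d_8) = (m_1, d_1) = (7, 9), so from here the quotients repeat a_1, ..., a_7; the period length is 7.
So sqrt(58) = [7; (1, 1, 1, 1, 1, 1, 14)] with period length k = 7.
k is odd, so (p_{k-1}, q_{k-1}) only solves x^2 - 58y^2 = -1 and the fundamental solution of x^2 - 58y^2 = 1 is (p_{2k-1}, q_{2k-1}) = (p_13, q_13); compute convergents through index 13, running through the period twice.
Convergents (p_i = a_i*p_{i-1} + p_{i-2}, q_i = a_i*q_{i-1} + q_{i-2} with p_{-2}=0, p_{-1}=1, q_{-2}=1, q_{-1}=0):
  i=0: a_0=7, p_0 = 7*1 + 0 = 7, q_0 = 7*0 + 1 = 1.
  i=1: a_1=1, p_1 = 1*7 + 1 = 8, q_1 = 1*1 + 0 = 1.
  i=2: a_2=1, p_2 = 1*8 + 7 = 15, q_2 = 1*1 + 1 = 2.
  i=3: a_3=1, p_3 = 1*15 + 8 = 23, q_3 = 1*2 + 1 = 3.
  i=4: a_4=1, p_4 = 1*23 + 15 = 38, q_4 = 1*3 + 2 = 5.
  i=5: a_5=1, p_5 = 1*38 + 23 = 61, q_5 = 1*5 + 3 = 8.
  i=6: a_6=1, p_6 = 1*61 + 38 = 99, q_6 = 1*8 + 5 = 13.
  i=7: a_7=14, p_7 = 14*99 + 61 = 1447, q_7 = 14*13 + 8 = 190.
  i=8: a_8=1, p_8 = 1*1447 + 99 = 1546, q_8 = 1*190 + 13 = 203.
  i=9: a_9=1, p_9 = 1*1546 + 1447 = 2993, q_9 = 1*203 + 190 = 393.
  i=10: a_10=1, p_10 = 1*2993 + 1546 = 4539, q_10 = 1*393 + 203 = 596.
  i=11: a_11=1, p_11 = 1*4539 + 2993 = 7532, q_11 = 1*596 + 393 = 989.
  i=12: a_12=1, p_12 = 1*7532 + 4539 = 12071, q_12 = 1*989 + 596 = 1585.
  i=13: a_13=1, p_13 = 1*12071 + 7532 = 19603, q_13 = 1*1585 + 989 = 2574.
Indeed p_6^2 - 58*q_6^2 = 9801 - 9802 = -1, not +1.
Check: 19603^2 - 58*2574^2 = 384277609 - 384277608 = 1, so (x, y) = (19603, 2574) solves the equation, and by the theorem it is the least positive solution.

(x, y) = (19603, 2574)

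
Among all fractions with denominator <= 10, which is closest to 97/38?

23/9

Expand x = 97/38 as a continued fraction with the Euclidean algorithm:
  97 = 2*38 + 21, so a_0 = 2.
  38 = 1*21 + 17, so a_1 = 1.
  21 = 1*17 + 4, so a_2 = 1.
  17 = 4*4 + 1, so a_3 = 4.
  4 = 4*1 + 0, so a_4 = 4.
so x = [2; 1, 1, 4, 4].
Convergents (p_i = a_i*p_{i-1} + p_{i-2}, q_i = a_i*q_{i-1} + q_{i-2} with p_{-2}=0, p_{-1}=1, q_{-2}=1, q_{-1}=0), until the denominator exceeds 10:
  i=0: a_0=2, p_0 = 2*1 + 0 = 2, q_0 = 2*0 + 1 = 1.
  i=1: a_1=1, p_1 = 1*2 + 1 = 3, q_1 = 1*1 + 0 = 1.
  i=2: a_2=1, p_2 = 1*3 + 2 = 5, q_2 = 1*1 + 1 = 2.
  i=3: a_3=4, p_3 = 4*5 + 3 = 23, q_3 = 4*2 + 1 = 9.
  i=4: a_4=4, p_4 = 4*23 + 5 = 97, q_4 = 4*9 + 2 = 38.
q_4 = 38 > 10, so the last convergent with denominator <= 10 is p_3/q_3 = 23/9.
The closest fraction with denominator <= 10 is either p_3/q_3 or the intermediate fraction (k*p_3 + p_2)/(k*q_3 + q_2) with the largest k >= 1 whose denominator stays <= 10; these approach x as k grows, and every other convergent or intermediate fraction in range is farther away.
Largest k: floor((10 - q_2)/q_3) = floor((10 - 2)/9) = 0.
Since k = 0, no intermediate fraction beyond p_3/q_3 has denominator <= 10, so the convergent 23/9 is the closest (its error is |97*9 - 23*38|/(38*9) = 1/342).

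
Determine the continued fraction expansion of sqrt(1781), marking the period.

Write x_i = (sqrt(1781) + m_i)/d_i with (m_0, d_0) = (0, 1). a_0 = floor(sqrt(1781)) = 42, since 42^2 = 1764 <= 1781 < 1849 = 43^2.
Iterate m_{i+1} = d_i*a_i - m_i, d_{i+1} = (1781 - m_{i+1}^2)/d_i, a_{i+1} = floor((a_0 + m_{i+1})/d_{i+1}):
  m_1 = 1*42 - 0 = 42, d_1 = (1781 - 42^2)/1 = 17/1 = 17, a_1 = floor((42 + 42)/17) = 4.
  m_2 = 17*4 - 42 = 26, d_2 = (1781 - 26^2)/17 = 1105/17 = 65, a_2 = floor((42 + 26)/65) = 1.
  m_3 = 65*1 - 26 = 39, d_3 = (1781 - 39^2)/65 = 260/65 = 4, a_3 = floor((42 + 39)/4) = 20.
  m_4 = 4*20 - 39 = 41, d_4 = (1781 - 41^2)/4 = 100/4 = 25, a_4 = floor((42 + 41)/25) = 3.
  m_5 = 25*3 - 41 = 34, d_5 = (1781 - 34^2)/25 = 625/25 = 25, a_5 = floor((42 + 34)/25) = 3.
  m_6 = 25*3 - 34 = 41, d_6 = (1781 - 41^2)/25 = 100/25 = 4, a_6 = floor((42 + 41)/4) = 20.
  m_7 = 4*20 - 41 = 39, d_7 = (1781 - 39^2)/4 = 260/4 = 65, a_7 = floor((42 + 39)/65) = 1.
  m_8 = 65*1 - 39 = 26, d_8 = (1781 - 26^2)/65 = 1105/65 = 17, a_8 = floor((42 + 26)/17) = 4.
  m_9 = 17*4 - 26 = 42, d_9 = (1781 - 42^2)/17 = 17/17 = 1, a_9 = floor((42 + 42)/1) = 84.
  m_10 = 1*84 - 42 = 42, d_10 = (1781 - 42^2)/1 = 17/1 = 17: (m_10, d_10) = (m_1, d_1) = (42, 17), so from here the quotients repeat a_1, ..., a_9; the period length is 9.
Hence the expansion of sqrt(1781) is a_0 = 42 followed by the repeating block 4, 1, 20, 3, 3, 20, 1, 4, 84 (period 9).

[42; (4, 1, 20, 3, 3, 20, 1, 4, 84)]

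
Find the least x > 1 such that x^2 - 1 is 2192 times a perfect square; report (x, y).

(x, y) = (6083073, 129928)

First expand sqrt(2192) as a continued fraction. With x_i = (sqrt(2192) + m_i)/d_i and (m_0, d_0) = (0, 1): a_0 = floor(sqrt(2192)) = 46, since 46^2 = 2116 <= 2192 < 2209 = 47^2.
Iterate m_{i+1} = d_i*a_i - m_i, d_{i+1} = (2192 - m_{i+1}^2)/d_i, a_{i+1} = floor((a_0 + m_{i+1})/d_{i+1}):
  m_1 = 1*46 - 0 = 46, d_1 = (2192 - 46^2)/1 = 76/1 = 76, a_1 = floor((46 + 46)/76) = 1.
  m_2 = 76*1 - 46 = 30, d_2 = (2192 - 30^2)/76 = 1292/76 = 17, a_2 = floor((46 + 30)/17) = 4.
  m_3 = 17*4 - 30 = 38, d_3 = (2192 - 38^2)/17 = 748/17 = 44, a_3 = floor((46 + 38)/44) = 1.
  m_4 = 44*1 - 38 = 6, d_4 = (2192 - 6^2)/44 = 2156/44 = 49, a_4 = floor((46 + 6)/49) = 1.
  m_5 = 49*1 - 6 = 43, d_5 = (2192 - 43^2)/49 = 343/49 = 7, a_5 = floor((46 + 43)/7) = 12.
  m_6 = 7*12 - 43 = 41, d_6 = (2192 - 41^2)/7 = 511/7 = 73, a_6 = floor((46 + 41)/73) = 1.
  m_7 = 73*1 - 41 = 32, d_7 = (2192 - 32^2)/73 = 1168/73 = 16, a_7 = floor((46 + 32)/16) = 4.
  m_8 = 16*4 - 32 = 32, d_8 = (2192 - 32^2)/16 = 1168/16 = 73, a_8 = floor((46 + 32)/73) = 1.
  m_9 = 73*1 - 32 = 41, d_9 = (2192 - 41^2)/73 = 511/73 = 7, a_9 = floor((46 + 41)/7) = 12.
  m_10 = 7*12 - 41 = 43, d_10 = (2192 - 43^2)/7 = 343/7 = 49, a_10 = floor((46 + 43)/49) = 1.
  m_11 = 49*1 - 43 = 6, d_11 = (2192 - 6^2)/49 = 2156/49 = 44, a_11 = floor((46 + 6)/44) = 1.
  m_12 = 44*1 - 6 = 38, d_12 = (2192 - 38^2)/44 = 748/44 = 17, a_12 = floor((46 + 38)/17) = 4.
  m_13 = 17*4 - 38 = 30, d_13 = (2192 - 30^2)/17 = 1292/17 = 76, a_13 = floor((46 + 30)/76) = 1.
  m_14 = 76*1 - 30 = 46, d_14 = (2192 - 46^2)/76 = 76/76 = 1, a_14 = floor((46 + 46)/1) = 92.
  m_15 = 1*92 - 46 = 46, d_15 = (2192 - 46^2)/1 = 76/1 = 76: (m_15, d_15) = (m_1, d_1) = (46, 76), so from here the quotients repeat a_1, ..., a_14; the period length is 14.
So sqrt(2192) = [46; (1, 4, 1, 1, 12, 1, 4, 1, 12, 1, 1, 4, 1, 92)] with period length k = 14.
k is even, so the fundamental solution of x^2 - 2192y^2 = 1 is (p_{k-1}, q_{k-1}) = (p_13, q_13); compute convergents through index 13.
Convergents (p_i = a_i*p_{i-1} + p_{i-2}, q_i = a_i*q_{i-1} + q_{i-2} with p_{-2}=0, p_{-1}=1, q_{-2}=1, q_{-1}=0):
  i=0: a_0=46, p_0 = 46*1 + 0 = 46, q_0 = 46*0 + 1 = 1.
  i=1: a_1=1, p_1 = 1*46 + 1 = 47, q_1 = 1*1 + 0 = 1.
  i=2: a_2=4, p_2 = 4*47 + 46 = 234, q_2 = 4*1 + 1 = 5.
  i=3: a_3=1, p_3 = 1*234 + 47 = 281, q_3 = 1*5 + 1 = 6.
  i=4: a_4=1, p_4 = 1*281 + 234 = 515, q_4 = 1*6 + 5 = 11.
  i=5: a_5=12, p_5 = 12*515 + 281 = 6461, q_5 = 12*11 + 6 = 138.
  i=6: a_6=1, p_6 = 1*6461 + 515 = 6976, q_6 = 1*138 + 11 = 149.
  i=7: a_7=4, p_7 = 4*6976 + 6461 = 34365, q_7 = 4*149 + 138 = 734.
  i=8: a_8=1, p_8 = 1*34365 + 6976 = 41341, q_8 = 1*734 + 149 = 883.
  i=9: a_9=12, p_9 = 12*41341 + 34365 = 530457, q_9 = 12*883 + 734 = 11330.
  i=10: a_10=1, p_10 = 1*530457 + 41341 = 571798, q_10 = 1*11330 + 883 = 12213.
  i=11: a_11=1, p_11 = 1*571798 + 530457 = 1102255, q_11 = 1*12213 + 11330 = 23543.
  i=12: a_12=4, p_12 = 4*1102255 + 571798 = 4980818, q_12 = 4*23543 + 12213 = 106385.
  i=13: a_13=1, p_13 = 1*4980818 + 1102255 = 6083073, q_13 = 1*106385 + 23543 = 129928.
Check: 6083073^2 - 2192*129928^2 = 37003777123329 - 37003777123328 = 1, so (x, y) = (6083073, 129928) solves the equation, and by the theorem it is the least positive solution.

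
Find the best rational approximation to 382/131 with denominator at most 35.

35/12

Expand x = 382/131 as a continued fraction with the Euclidean algorithm:
  382 = 2*131 + 120, so a_0 = 2.
  131 = 1*120 + 11, so a_1 = 1.
  120 = 10*11 + 10, so a_2 = 10.
  11 = 1*10 + 1, so a_3 = 1.
  10 = 10*1 + 0, so a_4 = 10.
so x = [2; 1, 10, 1, 10].
Convergents (p_i = a_i*p_{i-1} + p_{i-2}, q_i = a_i*q_{i-1} + q_{i-2} with p_{-2}=0, p_{-1}=1, q_{-2}=1, q_{-1}=0), until the denominator exceeds 35:
  i=0: a_0=2, p_0 = 2*1 + 0 = 2, q_0 = 2*0 + 1 = 1.
  i=1: a_1=1, p_1 = 1*2 + 1 = 3, q_1 = 1*1 + 0 = 1.
  i=2: a_2=10, p_2 = 10*3 + 2 = 32, q_2 = 10*1 + 1 = 11.
  i=3: a_3=1, p_3 = 1*32 + 3 = 35, q_3 = 1*11 + 1 = 12.
  i=4: a_4=10, p_4 = 10*35 + 32 = 382, q_4 = 10*12 + 11 = 131.
q_4 = 131 > 35, so the last convergent with denominator <= 35 is p_3/q_3 = 35/12.
The closest fraction with denominator <= 35 is either p_3/q_3 or the intermediate fraction (k*p_3 + p_2)/(k*q_3 + q_2) with the largest k >= 1 whose denominator stays <= 35; these approach x as k grows, and every other convergent or intermediate fraction in range is farther away.
Largest k: floor((35 - q_2)/q_3) = floor((35 - 11)/12) = 2.
That gives (2*35 + 32)/(2*12 + 11) = 102/35.
Compare the errors: |x - 35/12| = |382*12 - 35*131|/(131*12) = 1/1572, and |x - 102/35| = |382*35 - 102*131|/(131*35) = 8/4585.
Cross-multiplying, 1*4585 = 4585 < 12576 = 8*1572, so 1/1572 is smaller: the convergent 35/12 is closer to x than 102/35.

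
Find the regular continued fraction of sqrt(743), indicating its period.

[27; (3, 1, 7, 27, 7, 1, 3, 54)]

Write x_i = (sqrt(743) + m_i)/d_i with (m_0, d_0) = (0, 1). a_0 = floor(sqrt(743)) = 27, since 27^2 = 729 <= 743 < 784 = 28^2.
Iterate m_{i+1} = d_i*a_i - m_i, d_{i+1} = (743 - m_{i+1}^2)/d_i, a_{i+1} = floor((a_0 + m_{i+1})/d_{i+1}):
  m_1 = 1*27 - 0 = 27, d_1 = (743 - 27^2)/1 = 14/1 = 14, a_1 = floor((27 + 27)/14) = 3.
  m_2 = 14*3 - 27 = 15, d_2 = (743 - 15^2)/14 = 518/14 = 37, a_2 = floor((27 + 15)/37) = 1.
  m_3 = 37*1 - 15 = 22, d_3 = (743 - 22^2)/37 = 259/37 = 7, a_3 = floor((27 + 22)/7) = 7.
  m_4 = 7*7 - 22 = 27, d_4 = (743 - 27^2)/7 = 14/7 = 2, a_4 = floor((27 + 27)/2) = 27.
  m_5 = 2*27 - 27 = 27, d_5 = (743 - 27^2)/2 = 14/2 = 7, a_5 = floor((27 + 27)/7) = 7.
  m_6 = 7*7 - 27 = 22, d_6 = (743 - 22^2)/7 = 259/7 = 37, a_6 = floor((27 + 22)/37) = 1.
  m_7 = 37*1 - 22 = 15, d_7 = (743 - 15^2)/37 = 518/37 = 14, a_7 = floor((27 + 15)/14) = 3.
  m_8 = 14*3 - 15 = 27, d_8 = (743 - 27^2)/14 = 14/14 = 1, a_8 = floor((27 + 27)/1) = 54.
  m_9 = 1*54 - 27 = 27, d_9 = (743 - 27^2)/1 = 14/1 = 14: (m_9, d_9) = (m_1, d_1) = (27, 14), so from here the quotients repeat a_1, ..., a_8; the period length is 8.
Hence the expansion of sqrt(743) is a_0 = 27 followed by the repeating block 3, 1, 7, 27, 7, 1, 3, 54 (period 8).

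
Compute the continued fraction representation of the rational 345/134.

[2; 1, 1, 2, 1, 5, 1, 2]

Run the Euclidean algorithm on 345 and 134; the successive quotients are the partial quotients a_0, a_1, ... (each step inverts the fractional part left over by the previous one):
  345 = 2*134 + 77, so a_0 = 2.
  134 = 1*77 + 57, so a_1 = 1.
  77 = 1*57 + 20, so a_2 = 1.
  57 = 2*20 + 17, so a_3 = 2.
  20 = 1*17 + 3, so a_4 = 1.
  17 = 5*3 + 2, so a_5 = 5.
  3 = 1*2 + 1, so a_6 = 1.
  2 = 2*1 + 0, so a_7 = 2.
The remainder reaches 0 after 8 divisions, so the expansion has 8 partial quotients, read off in order.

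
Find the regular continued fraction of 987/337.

[2; 1, 13, 24]

Run the Euclidean algorithm on 987 and 337; the successive quotients are the partial quotients a_0, a_1, ... (each step inverts the fractional part left over by the previous one):
  987 = 2*337 + 313, so a_0 = 2.
  337 = 1*313 + 24, so a_1 = 1.
  313 = 13*24 + 1, so a_2 = 13.
  24 = 24*1 + 0, so a_3 = 24.
The remainder reaches 0 after 4 divisions, so the expansion has 4 partial quotients, read off in order.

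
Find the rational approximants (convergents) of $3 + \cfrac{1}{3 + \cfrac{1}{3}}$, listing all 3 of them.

Using the convergent recurrence p_i = a_i*p_{i-1} + p_{i-2}, q_i = a_i*q_{i-1} + q_{i-2} with p_{-2}=0, p_{-1}=1, q_{-2}=1, q_{-1}=0:
  i=0: a_0=3, p_0 = 3*1 + 0 = 3, q_0 = 3*0 + 1 = 1.
  i=1: a_1=3, p_1 = 3*3 + 1 = 10, q_1 = 3*1 + 0 = 3.
  i=2: a_2=3, p_2 = 3*10 + 3 = 33, q_2 = 3*3 + 1 = 10.

3/1, 10/3, 33/10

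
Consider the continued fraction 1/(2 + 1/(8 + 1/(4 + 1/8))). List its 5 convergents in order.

Using the convergent recurrence p_i = a_i*p_{i-1} + p_{i-2}, q_i = a_i*q_{i-1} + q_{i-2} with p_{-2}=0, p_{-1}=1, q_{-2}=1, q_{-1}=0:
  i=0: a_0=0, p_0 = 0*1 + 0 = 0, q_0 = 0*0 + 1 = 1.
  i=1: a_1=2, p_1 = 2*0 + 1 = 1, q_1 = 2*1 + 0 = 2.
  i=2: a_2=8, p_2 = 8*1 + 0 = 8, q_2 = 8*2 + 1 = 17.
  i=3: a_3=4, p_3 = 4*8 + 1 = 33, q_3 = 4*17 + 2 = 70.
  i=4: a_4=8, p_4 = 8*33 + 8 = 272, q_4 = 8*70 + 17 = 577.

0/1, 1/2, 8/17, 33/70, 272/577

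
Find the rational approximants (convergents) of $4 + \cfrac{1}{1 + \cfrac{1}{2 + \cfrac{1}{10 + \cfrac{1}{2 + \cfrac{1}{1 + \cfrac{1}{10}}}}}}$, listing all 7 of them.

4/1, 5/1, 14/3, 145/31, 304/65, 449/96, 4794/1025

Using the convergent recurrence p_i = a_i*p_{i-1} + p_{i-2}, q_i = a_i*q_{i-1} + q_{i-2} with p_{-2}=0, p_{-1}=1, q_{-2}=1, q_{-1}=0:
  i=0: a_0=4, p_0 = 4*1 + 0 = 4, q_0 = 4*0 + 1 = 1.
  i=1: a_1=1, p_1 = 1*4 + 1 = 5, q_1 = 1*1 + 0 = 1.
  i=2: a_2=2, p_2 = 2*5 + 4 = 14, q_2 = 2*1 + 1 = 3.
  i=3: a_3=10, p_3 = 10*14 + 5 = 145, q_3 = 10*3 + 1 = 31.
  i=4: a_4=2, p_4 = 2*145 + 14 = 304, q_4 = 2*31 + 3 = 65.
  i=5: a_5=1, p_5 = 1*304 + 145 = 449, q_5 = 1*65 + 31 = 96.
  i=6: a_6=10, p_6 = 10*449 + 304 = 4794, q_6 = 10*96 + 65 = 1025.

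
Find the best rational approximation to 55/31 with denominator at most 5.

Expand x = 55/31 as a continued fraction with the Euclidean algorithm:
  55 = 1*31 + 24, so a_0 = 1.
  31 = 1*24 + 7, so a_1 = 1.
  24 = 3*7 + 3, so a_2 = 3.
  7 = 2*3 + 1, so a_3 = 2.
  3 = 3*1 + 0, so a_4 = 3.
so x = [1; 1, 3, 2, 3].
Convergents (p_i = a_i*p_{i-1} + p_{i-2}, q_i = a_i*q_{i-1} + q_{i-2} with p_{-2}=0, p_{-1}=1, q_{-2}=1, q_{-1}=0), until the denominator exceeds 5:
  i=0: a_0=1, p_0 = 1*1 + 0 = 1, q_0 = 1*0 + 1 = 1.
  i=1: a_1=1, p_1 = 1*1 + 1 = 2, q_1 = 1*1 + 0 = 1.
  i=2: a_2=3, p_2 = 3*2 + 1 = 7, q_2 = 3*1 + 1 = 4.
  i=3: a_3=2, p_3 = 2*7 + 2 = 16, q_3 = 2*4 + 1 = 9.
q_3 = 9 > 5, so the last convergent with denominator <= 5 is p_2/q_2 = 7/4.
The closest fraction with denominator <= 5 is either p_2/q_2 or the intermediate fraction (k*p_2 + p_1)/(k*q_2 + q_1) with the largest k >= 1 whose denominator stays <= 5; these approach x as k grows, and every other convergent or intermediate fraction in range is farther away.
Largest k: floor((5 - q_1)/q_2) = floor((5 - 1)/4) = 1.
That gives (1*7 + 2)/(1*4 + 1) = 9/5.
Compare the errors: |x - 7/4| = |55*4 - 7*31|/(31*4) = 3/124, and |x - 9/5| = |55*5 - 9*31|/(31*5) = 4/155.
Cross-multiplying, 3*155 = 465 < 496 = 4*124, so 3/124 is smaller: the convergent 7/4 is closer to x than 9/5.

7/4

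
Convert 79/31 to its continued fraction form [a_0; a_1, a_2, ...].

[2; 1, 1, 4, 1, 2]

Run the Euclidean algorithm on 79 and 31; the successive quotients are the partial quotients a_0, a_1, ... (each step inverts the fractional part left over by the previous one):
  79 = 2*31 + 17, so a_0 = 2.
  31 = 1*17 + 14, so a_1 = 1.
  17 = 1*14 + 3, so a_2 = 1.
  14 = 4*3 + 2, so a_3 = 4.
  3 = 1*2 + 1, so a_4 = 1.
  2 = 2*1 + 0, so a_5 = 2.
The remainder reaches 0 after 6 divisions, so the expansion has 6 partial quotients, read off in order.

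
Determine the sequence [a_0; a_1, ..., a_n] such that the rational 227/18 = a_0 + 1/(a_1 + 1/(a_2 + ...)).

[12; 1, 1, 1, 1, 3]

Run the Euclidean algorithm on 227 and 18; the successive quotients are the partial quotients a_0, a_1, ... (each step inverts the fractional part left over by the previous one):
  227 = 12*18 + 11, so a_0 = 12.
  18 = 1*11 + 7, so a_1 = 1.
  11 = 1*7 + 4, so a_2 = 1.
  7 = 1*4 + 3, so a_3 = 1.
  4 = 1*3 + 1, so a_4 = 1.
  3 = 3*1 + 0, so a_5 = 3.
The remainder reaches 0 after 6 divisions, so the expansion has 6 partial quotients, read off in order.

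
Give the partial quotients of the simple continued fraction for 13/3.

[4; 3]

Run the Euclidean algorithm on 13 and 3; the successive quotients are the partial quotients a_0, a_1, ... (each step inverts the fractional part left over by the previous one):
  13 = 4*3 + 1, so a_0 = 4.
  3 = 3*1 + 0, so a_1 = 3.
The remainder reaches 0 after 2 divisions, so the expansion has 2 partial quotients, read off in order.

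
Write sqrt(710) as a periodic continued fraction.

[26; (1, 1, 1, 4, 1, 1, 1, 52)]

Write x_i = (sqrt(710) + m_i)/d_i with (m_0, d_0) = (0, 1). a_0 = floor(sqrt(710)) = 26, since 26^2 = 676 <= 710 < 729 = 27^2.
Iterate m_{i+1} = d_i*a_i - m_i, d_{i+1} = (710 - m_{i+1}^2)/d_i, a_{i+1} = floor((a_0 + m_{i+1})/d_{i+1}):
  m_1 = 1*26 - 0 = 26, d_1 = (710 - 26^2)/1 = 34/1 = 34, a_1 = floor((26 + 26)/34) = 1.
  m_2 = 34*1 - 26 = 8, d_2 = (710 - 8^2)/34 = 646/34 = 19, a_2 = floor((26 + 8)/19) = 1.
  m_3 = 19*1 - 8 = 11, d_3 = (710 - 11^2)/19 = 589/19 = 31, a_3 = floor((26 + 11)/31) = 1.
  m_4 = 31*1 - 11 = 20, d_4 = (710 - 20^2)/31 = 310/31 = 10, a_4 = floor((26 + 20)/10) = 4.
  m_5 = 10*4 - 20 = 20, d_5 = (710 - 20^2)/10 = 310/10 = 31, a_5 = floor((26 + 20)/31) = 1.
  m_6 = 31*1 - 20 = 11, d_6 = (710 - 11^2)/31 = 589/31 = 19, a_6 = floor((26 + 11)/19) = 1.
  m_7 = 19*1 - 11 = 8, d_7 = (710 - 8^2)/19 = 646/19 = 34, a_7 = floor((26 + 8)/34) = 1.
  m_8 = 34*1 - 8 = 26, d_8 = (710 - 26^2)/34 = 34/34 = 1, a_8 = floor((26 + 26)/1) = 52.
  m_9 = 1*52 - 26 = 26, d_9 = (710 - 26^2)/1 = 34/1 = 34: (m_9, d_9) = (m_1, d_1) = (26, 34), so from here the quotients repeat a_1, ..., a_8; the period length is 8.
Hence the expansion of sqrt(710) is a_0 = 26 followed by the repeating block 1, 1, 1, 4, 1, 1, 1, 52 (period 8).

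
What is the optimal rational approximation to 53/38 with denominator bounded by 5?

7/5

Expand x = 53/38 as a continued fraction with the Euclidean algorithm:
  53 = 1*38 + 15, so a_0 = 1.
  38 = 2*15 + 8, so a_1 = 2.
  15 = 1*8 + 7, so a_2 = 1.
  8 = 1*7 + 1, so a_3 = 1.
  7 = 7*1 + 0, so a_4 = 7.
so x = [1; 2, 1, 1, 7].
Convergents (p_i = a_i*p_{i-1} + p_{i-2}, q_i = a_i*q_{i-1} + q_{i-2} with p_{-2}=0, p_{-1}=1, q_{-2}=1, q_{-1}=0), until the denominator exceeds 5:
  i=0: a_0=1, p_0 = 1*1 + 0 = 1, q_0 = 1*0 + 1 = 1.
  i=1: a_1=2, p_1 = 2*1 + 1 = 3, q_1 = 2*1 + 0 = 2.
  i=2: a_2=1, p_2 = 1*3 + 1 = 4, q_2 = 1*2 + 1 = 3.
  i=3: a_3=1, p_3 = 1*4 + 3 = 7, q_3 = 1*3 + 2 = 5.
  i=4: a_4=7, p_4 = 7*7 + 4 = 53, q_4 = 7*5 + 3 = 38.
q_4 = 38 > 5, so the last convergent with denominator <= 5 is p_3/q_3 = 7/5.
The closest fraction with denominator <= 5 is either p_3/q_3 or the intermediate fraction (k*p_3 + p_2)/(k*q_3 + q_2) with the largest k >= 1 whose denominator stays <= 5; these approach x as k grows, and every other convergent or intermediate fraction in range is farther away.
Largest k: floor((5 - q_2)/q_3) = floor((5 - 3)/5) = 0.
Since k = 0, no intermediate fraction beyond p_3/q_3 has denominator <= 5, so the convergent 7/5 is the closest (its error is |53*5 - 7*38|/(38*5) = 1/190).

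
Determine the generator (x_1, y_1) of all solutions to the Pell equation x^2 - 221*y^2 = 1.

First expand sqrt(221) as a continued fraction. With x_i = (sqrt(221) + m_i)/d_i and (m_0, d_0) = (0, 1): a_0 = floor(sqrt(221)) = 14, since 14^2 = 196 <= 221 < 225 = 15^2.
Iterate m_{i+1} = d_i*a_i - m_i, d_{i+1} = (221 - m_{i+1}^2)/d_i, a_{i+1} = floor((a_0 + m_{i+1})/d_{i+1}):
  m_1 = 1*14 - 0 = 14, d_1 = (221 - 14^2)/1 = 25/1 = 25, a_1 = floor((14 + 14)/25) = 1.
  m_2 = 25*1 - 14 = 11, d_2 = (221 - 11^2)/25 = 100/25 = 4, a_2 = floor((14 + 11)/4) = 6.
  m_3 = 4*6 - 11 = 13, d_3 = (221 - 13^2)/4 = 52/4 = 13, a_3 = floor((14 + 13)/13) = 2.
  m_4 = 13*2 - 13 = 13, d_4 = (221 - 13^2)/13 = 52/13 = 4, a_4 = floor((14 + 13)/4) = 6.
  m_5 = 4*6 - 13 = 11, d_5 = (221 - 11^2)/4 = 100/4 = 25, a_5 = floor((14 + 11)/25) = 1.
  m_6 = 25*1 - 11 = 14, d_6 = (221 - 14^2)/25 = 25/25 = 1, a_6 = floor((14 + 14)/1) = 28.
  m_7 = 1*28 - 14 = 14, d_7 = (221 - 14^2)/1 = 25/1 = 25: (m_7, d_7) = (m_1, d_1) = (14, 25), so from here the quotients repeat a_1, ..., a_6; the period length is 6.
So sqrt(221) = [14; (1, 6, 2, 6, 1, 28)] with period length k = 6.
k is even, so the fundamental solution of x^2 - 221y^2 = 1 is (p_{k-1}, q_{k-1}) = (p_5, q_5); compute convergents through index 5.
Convergents (p_i = a_i*p_{i-1} + p_{i-2}, q_i = a_i*q_{i-1} + q_{i-2} with p_{-2}=0, p_{-1}=1, q_{-2}=1, q_{-1}=0):
  i=0: a_0=14, p_0 = 14*1 + 0 = 14, q_0 = 14*0 + 1 = 1.
  i=1: a_1=1, p_1 = 1*14 + 1 = 15, q_1 = 1*1 + 0 = 1.
  i=2: a_2=6, p_2 = 6*15 + 14 = 104, q_2 = 6*1 + 1 = 7.
  i=3: a_3=2, p_3 = 2*104 + 15 = 223, q_3 = 2*7 + 1 = 15.
  i=4: a_4=6, p_4 = 6*223 + 104 = 1442, q_4 = 6*15 + 7 = 97.
  i=5: a_5=1, p_5 = 1*1442 + 223 = 1665, q_5 = 1*97 + 15 = 112.
Check: 1665^2 - 221*112^2 = 2772225 - 2772224 = 1, so (x, y) = (1665, 112) solves the equation, and by the theorem it is the least positive solution.

(x, y) = (1665, 112)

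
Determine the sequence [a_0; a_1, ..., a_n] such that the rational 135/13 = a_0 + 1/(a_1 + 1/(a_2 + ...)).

Run the Euclidean algorithm on 135 and 13; the successive quotients are the partial quotients a_0, a_1, ... (each step inverts the fractional part left over by the previous one):
  135 = 10*13 + 5, so a_0 = 10.
  13 = 2*5 + 3, so a_1 = 2.
  5 = 1*3 + 2, so a_2 = 1.
  3 = 1*2 + 1, so a_3 = 1.
  2 = 2*1 + 0, so a_4 = 2.
The remainder reaches 0 after 5 divisions, so the expansion has 5 partial quotients, read off in order.

[10; 2, 1, 1, 2]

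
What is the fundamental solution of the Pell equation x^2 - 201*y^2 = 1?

First expand sqrt(201) as a continued fraction. With x_i = (sqrt(201) + m_i)/d_i and (m_0, d_0) = (0, 1): a_0 = floor(sqrt(201)) = 14, since 14^2 = 196 <= 201 < 225 = 15^2.
Iterate m_{i+1} = d_i*a_i - m_i, d_{i+1} = (201 - m_{i+1}^2)/d_i, a_{i+1} = floor((a_0 + m_{i+1})/d_{i+1}):
  m_1 = 1*14 - 0 = 14, d_1 = (201 - 14^2)/1 = 5/1 = 5, a_1 = floor((14 + 14)/5) = 5.
  m_2 = 5*5 - 14 = 11, d_2 = (201 - 11^2)/5 = 80/5 = 16, a_2 = floor((14 + 11)/16) = 1.
  m_3 = 16*1 - 11 = 5, d_3 = (201 - 5^2)/16 = 176/16 = 11, a_3 = floor((14 + 5)/11) = 1.
  m_4 = 11*1 - 5 = 6, d_4 = (201 - 6^2)/11 = 165/11 = 15, a_4 = floor((14 + 6)/15) = 1.
  m_5 = 15*1 - 6 = 9, d_5 = (201 - 9^2)/15 = 120/15 = 8, a_5 = floor((14 + 9)/8) = 2.
  m_6 = 8*2 - 9 = 7, d_6 = (201 - 7^2)/8 = 152/8 = 19, a_6 = floor((14 + 7)/19) = 1.
  m_7 = 19*1 - 7 = 12, d_7 = (201 - 12^2)/19 = 57/19 = 3, a_7 = floor((14 + 12)/3) = 8.
  m_8 = 3*8 - 12 = 12, d_8 = (201 - 12^2)/3 = 57/3 = 19, a_8 = floor((14 + 12)/19) = 1.
  m_9 = 19*1 - 12 = 7, d_9 = (201 - 7^2)/19 = 152/19 = 8, a_9 = floor((14 + 7)/8) = 2.
  m_10 = 8*2 - 7 = 9, d_10 = (201 - 9^2)/8 = 120/8 = 15, a_10 = floor((14 + 9)/15) = 1.
  m_11 = 15*1 - 9 = 6, d_11 = (201 - 6^2)/15 = 165/15 = 11, a_11 = floor((14 + 6)/11) = 1.
  m_12 = 11*1 - 6 = 5, d_12 = (201 - 5^2)/11 = 176/11 = 16, a_12 = floor((14 + 5)/16) = 1.
  m_13 = 16*1 - 5 = 11, d_13 = (201 - 11^2)/16 = 80/16 = 5, a_13 = floor((14 + 11)/5) = 5.
  m_14 = 5*5 - 11 = 14, d_14 = (201 - 14^2)/5 = 5/5 = 1, a_14 = floor((14 + 14)/1) = 28.
  m_15 = 1*28 - 14 = 14, d_15 = (201 - 14^2)/1 = 5/1 = 5: (m_15, d_15) = (m_1, d_1) = (14, 5), so from here the quotients repeat a_1, ..., a_14; the period length is 14.
So sqrt(201) = [14; (5, 1, 1, 1, 2, 1, 8, 1, 2, 1, 1, 1, 5, 28)] with period length k = 14.
k is even, so the fundamental solution of x^2 - 201y^2 = 1 is (p_{k-1}, q_{k-1}) = (p_13, q_13); compute convergents through index 13.
Convergents (p_i = a_i*p_{i-1} + p_{i-2}, q_i = a_i*q_{i-1} + q_{i-2} with p_{-2}=0, p_{-1}=1, q_{-2}=1, q_{-1}=0):
  i=0: a_0=14, p_0 = 14*1 + 0 = 14, q_0 = 14*0 + 1 = 1.
  i=1: a_1=5, p_1 = 5*14 + 1 = 71, q_1 = 5*1 + 0 = 5.
  i=2: a_2=1, p_2 = 1*71 + 14 = 85, q_2 = 1*5 + 1 = 6.
  i=3: a_3=1, p_3 = 1*85 + 71 = 156, q_3 = 1*6 + 5 = 11.
  i=4: a_4=1, p_4 = 1*156 + 85 = 241, q_4 = 1*11 + 6 = 17.
  i=5: a_5=2, p_5 = 2*241 + 156 = 638, q_5 = 2*17 + 11 = 45.
  i=6: a_6=1, p_6 = 1*638 + 241 = 879, q_6 = 1*45 + 17 = 62.
  i=7: a_7=8, p_7 = 8*879 + 638 = 7670, q_7 = 8*62 + 45 = 541.
  i=8: a_8=1, p_8 = 1*7670 + 879 = 8549, q_8 = 1*541 + 62 = 603.
  i=9: a_9=2, p_9 = 2*8549 + 7670 = 24768, q_9 = 2*603 + 541 = 1747.
  i=10: a_10=1, p_10 = 1*24768 + 8549 = 33317, q_10 = 1*1747 + 603 = 2350.
  i=11: a_11=1, p_11 = 1*33317 + 24768 = 58085, q_11 = 1*2350 + 1747 = 4097.
  i=12: a_12=1, p_12 = 1*58085 + 33317 = 91402, q_12 = 1*4097 + 2350 = 6447.
  i=13: a_13=5, p_13 = 5*91402 + 58085 = 515095, q_13 = 5*6447 + 4097 = 36332.
Check: 515095^2 - 201*36332^2 = 265322859025 - 265322859024 = 1, so (x, y) = (515095, 36332) solves the equation, and by the theorem it is the least positive solution.

(x, y) = (515095, 36332)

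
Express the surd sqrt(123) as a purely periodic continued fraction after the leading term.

Write x_i = (sqrt(123) + m_i)/d_i with (m_0, d_0) = (0, 1). a_0 = floor(sqrt(123)) = 11, since 11^2 = 121 <= 123 < 144 = 12^2.
Iterate m_{i+1} = d_i*a_i - m_i, d_{i+1} = (123 - m_{i+1}^2)/d_i, a_{i+1} = floor((a_0 + m_{i+1})/d_{i+1}):
  m_1 = 1*11 - 0 = 11, d_1 = (123 - 11^2)/1 = 2/1 = 2, a_1 = floor((11 + 11)/2) = 11.
  m_2 = 2*11 - 11 = 11, d_2 = (123 - 11^2)/2 = 2/2 = 1, a_2 = floor((11 + 11)/1) = 22.
  m_3 = 1*22 - 11 = 11, d_3 = (123 - 11^2)/1 = 2/1 = 2: (m_3, d_3) = (m_1, d_1) = (11, 2), so from here the quotients repeat a_1, a_2; the period length is 2.
Hence the expansion of sqrt(123) is a_0 = 11 followed by the repeating block 11, 22 (period 2).

[11; (11, 22)]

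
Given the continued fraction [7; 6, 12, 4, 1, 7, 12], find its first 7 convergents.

Using the convergent recurrence p_i = a_i*p_{i-1} + p_{i-2}, q_i = a_i*q_{i-1} + q_{i-2} with p_{-2}=0, p_{-1}=1, q_{-2}=1, q_{-1}=0:
  i=0: a_0=7, p_0 = 7*1 + 0 = 7, q_0 = 7*0 + 1 = 1.
  i=1: a_1=6, p_1 = 6*7 + 1 = 43, q_1 = 6*1 + 0 = 6.
  i=2: a_2=12, p_2 = 12*43 + 7 = 523, q_2 = 12*6 + 1 = 73.
  i=3: a_3=4, p_3 = 4*523 + 43 = 2135, q_3 = 4*73 + 6 = 298.
  i=4: a_4=1, p_4 = 1*2135 + 523 = 2658, q_4 = 1*298 + 73 = 371.
  i=5: a_5=7, p_5 = 7*2658 + 2135 = 20741, q_5 = 7*371 + 298 = 2895.
  i=6: a_6=12, p_6 = 12*20741 + 2658 = 251550, q_6 = 12*2895 + 371 = 35111.

7/1, 43/6, 523/73, 2135/298, 2658/371, 20741/2895, 251550/35111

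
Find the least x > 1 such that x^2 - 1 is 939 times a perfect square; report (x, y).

(x, y) = (122695, 4004)

First expand sqrt(939) as a continued fraction. With x_i = (sqrt(939) + m_i)/d_i and (m_0, d_0) = (0, 1): a_0 = floor(sqrt(939)) = 30, since 30^2 = 900 <= 939 < 961 = 31^2.
Iterate m_{i+1} = d_i*a_i - m_i, d_{i+1} = (939 - m_{i+1}^2)/d_i, a_{i+1} = floor((a_0 + m_{i+1})/d_{i+1}):
  m_1 = 1*30 - 0 = 30, d_1 = (939 - 30^2)/1 = 39/1 = 39, a_1 = floor((30 + 30)/39) = 1.
  m_2 = 39*1 - 30 = 9, d_2 = (939 - 9^2)/39 = 858/39 = 22, a_2 = floor((30 + 9)/22) = 1.
  m_3 = 22*1 - 9 = 13, d_3 = (939 - 13^2)/22 = 770/22 = 35, a_3 = floor((30 + 13)/35) = 1.
  m_4 = 35*1 - 13 = 22, d_4 = (939 - 22^2)/35 = 455/35 = 13, a_4 = floor((30 + 22)/13) = 4.
  m_5 = 13*4 - 22 = 30, d_5 = (939 - 30^2)/13 = 39/13 = 3, a_5 = floor((30 + 30)/3) = 20.
  m_6 = 3*20 - 30 = 30, d_6 = (939 - 30^2)/3 = 39/3 = 13, a_6 = floor((30 + 30)/13) = 4.
  m_7 = 13*4 - 30 = 22, d_7 = (939 - 22^2)/13 = 455/13 = 35, a_7 = floor((30 + 22)/35) = 1.
  m_8 = 35*1 - 22 = 13, d_8 = (939 - 13^2)/35 = 770/35 = 22, a_8 = floor((30 + 13)/22) = 1.
  m_9 = 22*1 - 13 = 9, d_9 = (939 - 9^2)/22 = 858/22 = 39, a_9 = floor((30 + 9)/39) = 1.
  m_10 = 39*1 - 9 = 30, d_10 = (939 - 30^2)/39 = 39/39 = 1, a_10 = floor((30 + 30)/1) = 60.
  m_11 = 1*60 - 30 = 30, d_11 = (939 - 30^2)/1 = 39/1 = 39: (m_11, d_11) = (m_1, d_1) = (30, 39), so from here the quotients repeat a_1, ..., a_10; the period length is 10.
So sqrt(939) = [30; (1, 1, 1, 4, 20, 4, 1, 1, 1, 60)] with period length k = 10.
k is even, so the fundamental solution of x^2 - 939y^2 = 1 is (p_{k-1}, q_{k-1}) = (p_9, q_9); compute convergents through index 9.
Convergents (p_i = a_i*p_{i-1} + p_{i-2}, q_i = a_i*q_{i-1} + q_{i-2} with p_{-2}=0, p_{-1}=1, q_{-2}=1, q_{-1}=0):
  i=0: a_0=30, p_0 = 30*1 + 0 = 30, q_0 = 30*0 + 1 = 1.
  i=1: a_1=1, p_1 = 1*30 + 1 = 31, q_1 = 1*1 + 0 = 1.
  i=2: a_2=1, p_2 = 1*31 + 30 = 61, q_2 = 1*1 + 1 = 2.
  i=3: a_3=1, p_3 = 1*61 + 31 = 92, q_3 = 1*2 + 1 = 3.
  i=4: a_4=4, p_4 = 4*92 + 61 = 429, q_4 = 4*3 + 2 = 14.
  i=5: a_5=20, p_5 = 20*429 + 92 = 8672, q_5 = 20*14 + 3 = 283.
  i=6: a_6=4, p_6 = 4*8672 + 429 = 35117, q_6 = 4*283 + 14 = 1146.
  i=7: a_7=1, p_7 = 1*35117 + 8672 = 43789, q_7 = 1*1146 + 283 = 1429.
  i=8: a_8=1, p_8 = 1*43789 + 35117 = 78906, q_8 = 1*1429 + 1146 = 2575.
  i=9: a_9=1, p_9 = 1*78906 + 43789 = 122695, q_9 = 1*2575 + 1429 = 4004.
Check: 122695^2 - 939*4004^2 = 15054063025 - 15054063024 = 1, so (x, y) = (122695, 4004) solves the equation, and by the theorem it is the least positive solution.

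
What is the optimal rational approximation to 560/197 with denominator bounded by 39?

Expand x = 560/197 as a continued fraction with the Euclidean algorithm:
  560 = 2*197 + 166, so a_0 = 2.
  197 = 1*166 + 31, so a_1 = 1.
  166 = 5*31 + 11, so a_2 = 5.
  31 = 2*11 + 9, so a_3 = 2.
  11 = 1*9 + 2, so a_4 = 1.
  9 = 4*2 + 1, so a_5 = 4.
  2 = 2*1 + 0, so a_6 = 2.
so x = [2; 1, 5, 2, 1, 4, 2].
Convergents (p_i = a_i*p_{i-1} + p_{i-2}, q_i = a_i*q_{i-1} + q_{i-2} with p_{-2}=0, p_{-1}=1, q_{-2}=1, q_{-1}=0), until the denominator exceeds 39:
  i=0: a_0=2, p_0 = 2*1 + 0 = 2, q_0 = 2*0 + 1 = 1.
  i=1: a_1=1, p_1 = 1*2 + 1 = 3, q_1 = 1*1 + 0 = 1.
  i=2: a_2=5, p_2 = 5*3 + 2 = 17, q_2 = 5*1 + 1 = 6.
  i=3: a_3=2, p_3 = 2*17 + 3 = 37, q_3 = 2*6 + 1 = 13.
  i=4: a_4=1, p_4 = 1*37 + 17 = 54, q_4 = 1*13 + 6 = 19.
  i=5: a_5=4, p_5 = 4*54 + 37 = 253, q_5 = 4*19 + 13 = 89.
q_5 = 89 > 39, so the last convergent with denominator <= 39 is p_4/q_4 = 54/19.
The closest fraction with denominator <= 39 is either p_4/q_4 or the intermediate fraction (k*p_4 + p_3)/(k*q_4 + q_3) with the largest k >= 1 whose denominator stays <= 39; these approach x as k grows, and every other convergent or intermediate fraction in range is farther away.
Largest k: floor((39 - q_3)/q_4) = floor((39 - 13)/19) = 1.
That gives (1*54 + 37)/(1*19 + 13) = 91/32.
Compare the errors: |x - 54/19| = |560*19 - 54*197|/(197*19) = 2/3743, and |x - 91/32| = |560*32 - 91*197|/(197*32) = 7/6304.
Cross-multiplying, 2*6304 = 12608 < 26201 = 7*3743, so 2/3743 is smaller: the convergent 54/19 is closer to x than 91/32.

54/19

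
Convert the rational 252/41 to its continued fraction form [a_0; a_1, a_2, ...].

[6; 6, 1, 5]

Run the Euclidean algorithm on 252 and 41; the successive quotients are the partial quotients a_0, a_1, ... (each step inverts the fractional part left over by the previous one):
  252 = 6*41 + 6, so a_0 = 6.
  41 = 6*6 + 5, so a_1 = 6.
  6 = 1*5 + 1, so a_2 = 1.
  5 = 5*1 + 0, so a_3 = 5.
The remainder reaches 0 after 4 divisions, so the expansion has 4 partial quotients, read off in order.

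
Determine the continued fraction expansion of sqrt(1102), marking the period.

[33; (5, 10, 1, 6, 2, 6, 1, 10, 5, 66)]

Write x_i = (sqrt(1102) + m_i)/d_i with (m_0, d_0) = (0, 1). a_0 = floor(sqrt(1102)) = 33, since 33^2 = 1089 <= 1102 < 1156 = 34^2.
Iterate m_{i+1} = d_i*a_i - m_i, d_{i+1} = (1102 - m_{i+1}^2)/d_i, a_{i+1} = floor((a_0 + m_{i+1})/d_{i+1}):
  m_1 = 1*33 - 0 = 33, d_1 = (1102 - 33^2)/1 = 13/1 = 13, a_1 = floor((33 + 33)/13) = 5.
  m_2 = 13*5 - 33 = 32, d_2 = (1102 - 32^2)/13 = 78/13 = 6, a_2 = floor((33 + 32)/6) = 10.
  m_3 = 6*10 - 32 = 28, d_3 = (1102 - 28^2)/6 = 318/6 = 53, a_3 = floor((33 + 28)/53) = 1.
  m_4 = 53*1 - 28 = 25, d_4 = (1102 - 25^2)/53 = 477/53 = 9, a_4 = floor((33 + 25)/9) = 6.
  m_5 = 9*6 - 25 = 29, d_5 = (1102 - 29^2)/9 = 261/9 = 29, a_5 = floor((33 + 29)/29) = 2.
  m_6 = 29*2 - 29 = 29, d_6 = (1102 - 29^2)/29 = 261/29 = 9, a_6 = floor((33 + 29)/9) = 6.
  m_7 = 9*6 - 29 = 25, d_7 = (1102 - 25^2)/9 = 477/9 = 53, a_7 = floor((33 + 25)/53) = 1.
  m_8 = 53*1 - 25 = 28, d_8 = (1102 - 28^2)/53 = 318/53 = 6, a_8 = floor((33 + 28)/6) = 10.
  m_9 = 6*10 - 28 = 32, d_9 = (1102 - 32^2)/6 = 78/6 = 13, a_9 = floor((33 + 32)/13) = 5.
  m_10 = 13*5 - 32 = 33, d_10 = (1102 - 33^2)/13 = 13/13 = 1, a_10 = floor((33 + 33)/1) = 66.
  m_11 = 1*66 - 33 = 33, d_11 = (1102 - 33^2)/1 = 13/1 = 13: (m_11, d_11) = (m_1, d_1) = (33, 13), so from here the quotients repeat a_1, ..., a_10; the period length is 10.
Hence the expansion of sqrt(1102) is a_0 = 33 followed by the repeating block 5, 10, 1, 6, 2, 6, 1, 10, 5, 66 (period 10).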